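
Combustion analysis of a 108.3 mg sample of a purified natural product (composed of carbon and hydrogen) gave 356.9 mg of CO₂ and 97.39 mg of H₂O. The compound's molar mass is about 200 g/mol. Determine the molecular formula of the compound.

mol C = 0.3569 g CO₂ ÷ 44.009 g/mol = 0.0081097 mol
mol H = 2 × 0.09739 g H₂O ÷ 18.015 g/mol = 0.010812 mol
Divide by the smallest (0.0081097 mol): C 1.000, H 1.333
Multiplying each by 3 gives whole numbers: C 3.00, H 4.00
Empirical formula: C3H4
Empirical-formula mass = 40.06 g/mol; 200 ÷ 40.06 ≈ 5, so the molecular formula is C15H20.

C15H20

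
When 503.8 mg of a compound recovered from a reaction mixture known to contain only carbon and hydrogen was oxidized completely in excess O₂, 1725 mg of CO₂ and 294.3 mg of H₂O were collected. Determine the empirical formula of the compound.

mol C = 1.725 g CO₂ ÷ 44.009 g/mol = 0.039197 mol
mol H = 2 × 0.2943 g H₂O ÷ 18.015 g/mol = 0.032673 mol
Divide by the smallest (0.032673 mol): C 1.200, H 1.000
Multiplying each by 5 gives whole numbers: C 6.00, H 5.00

C6H5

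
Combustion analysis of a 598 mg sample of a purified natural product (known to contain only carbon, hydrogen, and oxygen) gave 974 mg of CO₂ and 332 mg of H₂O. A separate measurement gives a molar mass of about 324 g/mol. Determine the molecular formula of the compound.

mol C = 0.974 g CO₂ ÷ 44.009 g/mol = 0.02213 mol
mol H = 2 × 0.332 g H₂O ÷ 18.015 g/mol = 0.03686 mol
mass O = 0.598 − (0.2658 + 0.03715) = 0.2950 g → mol O = 0.2950 ÷ 15.999 = 0.01844 mol
Divide by the smallest (0.01844 mol): C 1.200, H 1.999, O 1.000
Multiplying each by 5 gives whole numbers: C 6.00, H 9.99, O 5.00
Empirical formula: C6H10O5
Empirical-formula mass = 162.14 g/mol; 324 ÷ 162.14 ≈ 2, so the molecular formula is C12H20O10.

C12H20O10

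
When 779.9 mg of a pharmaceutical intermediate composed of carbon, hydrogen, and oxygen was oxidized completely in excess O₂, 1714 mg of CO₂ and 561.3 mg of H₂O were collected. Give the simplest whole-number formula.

mol C = 1.714 g CO₂ ÷ 44.009 g/mol = 0.038947 mol
mol H = 2 × 0.5613 g H₂O ÷ 18.015 g/mol = 0.062315 mol
mass O = 0.7799 − (0.46779 + 0.062813) = 0.24930 g → mol O = 0.24930 ÷ 15.999 = 0.015582 mol
Divide by the smallest (0.015582 mol): C 2.499, H 3.999, O 1.000
Multiplying each by 2 gives whole numbers: C 5.00, H 8.00, O 2.00

C5H8O2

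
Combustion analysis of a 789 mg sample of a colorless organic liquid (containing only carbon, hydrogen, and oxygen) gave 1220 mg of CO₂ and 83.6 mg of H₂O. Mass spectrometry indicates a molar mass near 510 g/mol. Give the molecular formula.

mol C = 1.22 g CO₂ ÷ 44.009 g/mol = 0.02772 mol
mol H = 2 × 0.0836 g H₂O ÷ 18.015 g/mol = 0.009281 mol
mass O = 0.789 − (0.3330 + 0.009355) = 0.4467 g → mol O = 0.4467 ÷ 15.999 = 0.02792 mol
Divide by the smallest (0.009281 mol): C 2.987, H 1.000, O 3.008
Empirical formula: C3HO3
Empirical-formula mass = 85.04 g/mol; 510 ÷ 85.04 ≈ 6, so the molecular formula is C18H6O18.

C18H6O18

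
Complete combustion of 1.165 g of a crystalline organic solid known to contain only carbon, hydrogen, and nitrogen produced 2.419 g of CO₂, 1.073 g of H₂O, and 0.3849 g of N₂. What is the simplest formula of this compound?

mol C = 2.419 g CO₂ ÷ 44.009 g/mol = 0.054966 mol
mol H = 2 × 1.073 g H₂O ÷ 18.015 g/mol = 0.11912 mol
mol N = 2 × 0.3849 g N₂ ÷ 28.014 g/mol = 0.027479 mol
Divide by the smallest (0.027479 mol): C 2.000, H 4.335, N 1.000
Multiplying each by 3 gives whole numbers: C 6.00, H 13.01, N 3.00

C6H13N3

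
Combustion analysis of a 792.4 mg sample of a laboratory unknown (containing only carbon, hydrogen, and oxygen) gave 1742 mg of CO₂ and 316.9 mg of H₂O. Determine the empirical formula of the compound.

C9H8O4

mol C = 1.742 g CO₂ ÷ 44.009 g/mol = 0.039583 mol
mol H = 2 × 0.3169 g H₂O ÷ 18.015 g/mol = 0.035182 mol
mass O = 0.7924 − (0.47543 + 0.035463) = 0.28151 g → mol O = 0.28151 ÷ 15.999 = 0.017595 mol
Divide by the smallest (0.017595 mol): C 2.250, H 1.999, O 1.000
Multiplying each by 4 gives whole numbers: C 9.00, H 8.00, O 4.00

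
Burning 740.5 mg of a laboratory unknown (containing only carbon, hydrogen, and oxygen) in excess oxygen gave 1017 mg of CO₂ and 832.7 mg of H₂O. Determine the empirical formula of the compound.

CH4O

mol C = 1.017 g CO₂ ÷ 44.009 g/mol = 0.023109 mol
mol H = 2 × 0.8327 g H₂O ÷ 18.015 g/mol = 0.092445 mol
mass O = 0.7405 − (0.27756 + 0.093185) = 0.36975 g → mol O = 0.36975 ÷ 15.999 = 0.023111 mol
Divide by the smallest (0.023109 mol): C 1.000, H 4.000, O 1.000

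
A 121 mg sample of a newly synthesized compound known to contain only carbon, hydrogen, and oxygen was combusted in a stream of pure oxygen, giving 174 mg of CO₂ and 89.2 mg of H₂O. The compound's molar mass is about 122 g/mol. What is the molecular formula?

C4H10O4

mol C = 0.174 g CO₂ ÷ 44.009 g/mol = 0.003954 mol
mol H = 2 × 0.0892 g H₂O ÷ 18.015 g/mol = 0.009903 mol
mass O = 0.121 − (0.04749 + 0.009982) = 0.06353 g → mol O = 0.06353 ÷ 15.999 = 0.003971 mol
Divide by the smallest (0.003954 mol): C 1.000, H 2.505, O 1.004
Multiplying each by 2 gives whole numbers: C 2.00, H 5.01, O 2.01
Empirical formula: C2H5O2
Empirical-formula mass = 61.06 g/mol; 122 ÷ 61.06 ≈ 2, so the molecular formula is C4H10O4.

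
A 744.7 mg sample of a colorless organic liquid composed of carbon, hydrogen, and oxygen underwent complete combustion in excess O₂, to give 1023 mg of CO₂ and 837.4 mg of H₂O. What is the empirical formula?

mol C = 1.023 g CO₂ ÷ 44.009 g/mol = 0.023245 mol
mol H = 2 × 0.8374 g H₂O ÷ 18.015 g/mol = 0.092967 mol
mass O = 0.7447 − (0.27920 + 0.093711) = 0.37179 g → mol O = 0.37179 ÷ 15.999 = 0.023238 mol
Divide by the smallest (0.023238 mol): C 1.000, H 4.001, O 1.000

CH4O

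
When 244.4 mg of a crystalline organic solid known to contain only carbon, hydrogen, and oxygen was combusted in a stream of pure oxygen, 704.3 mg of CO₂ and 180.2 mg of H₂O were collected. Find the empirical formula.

mol C = 0.7043 g CO₂ ÷ 44.009 g/mol = 0.016004 mol
mol H = 2 × 0.1802 g H₂O ÷ 18.015 g/mol = 0.020006 mol
mass O = 0.2444 − (0.19222 + 0.020166) = 0.032016 g → mol O = 0.032016 ÷ 15.999 = 0.0020011 mol
Divide by the smallest (0.0020011 mol): C 7.997, H 9.997, O 1.000

C8H10O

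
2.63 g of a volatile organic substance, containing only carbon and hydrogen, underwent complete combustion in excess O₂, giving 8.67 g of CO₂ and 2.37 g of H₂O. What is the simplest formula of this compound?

mol C = 8.67 g CO₂ ÷ 44.009 g/mol = 0.1970 mol
mol H = 2 × 2.37 g H₂O ÷ 18.015 g/mol = 0.2631 mol
Divide by the smallest (0.1970 mol): C 1.000, H 1.336
Multiplying each by 3 gives whole numbers: C 3.00, H 4.01

C3H4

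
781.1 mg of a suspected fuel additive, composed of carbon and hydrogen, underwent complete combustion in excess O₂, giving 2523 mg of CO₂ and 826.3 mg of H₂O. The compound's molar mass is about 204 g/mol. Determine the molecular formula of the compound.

mol C = 2.523 g CO₂ ÷ 44.009 g/mol = 0.057329 mol
mol H = 2 × 0.8263 g H₂O ÷ 18.015 g/mol = 0.091735 mol
Divide by the smallest (0.057329 mol): C 1.000, H 1.600
Multiplying each by 5 gives whole numbers: C 5.00, H 8.00
Empirical formula: C5H8
Empirical-formula mass = 68.12 g/mol; 204 ÷ 68.12 ≈ 3, so the molecular formula is C15H24.

C15H24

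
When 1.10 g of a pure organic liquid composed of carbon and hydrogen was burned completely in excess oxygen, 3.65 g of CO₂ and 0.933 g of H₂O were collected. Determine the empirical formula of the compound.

mol C = 3.65 g CO₂ ÷ 44.009 g/mol = 0.08294 mol
mol H = 2 × 0.933 g H₂O ÷ 18.015 g/mol = 0.1036 mol
Divide by the smallest (0.08294 mol): C 1.000, H 1.249
Multiplying each by 4 gives whole numbers: C 4.00, H 5.00

C4H5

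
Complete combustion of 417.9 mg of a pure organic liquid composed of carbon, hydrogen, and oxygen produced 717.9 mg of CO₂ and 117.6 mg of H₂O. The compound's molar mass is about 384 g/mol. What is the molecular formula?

C15H12O12

mol C = 0.7179 g CO₂ ÷ 44.009 g/mol = 0.016313 mol
mol H = 2 × 0.1176 g H₂O ÷ 18.015 g/mol = 0.013056 mol
mass O = 0.4179 − (0.19593 + 0.013160) = 0.20881 g → mol O = 0.20881 ÷ 15.999 = 0.013051 mol
Divide by the smallest (0.013051 mol): C 1.250, H 1.000, O 1.000
Multiplying each by 4 gives whole numbers: C 5.00, H 4.00, O 4.00
Empirical formula: C5H4O4
Empirical-formula mass = 128.08 g/mol; 384 ÷ 128.08 ≈ 3, so the molecular formula is C15H12O12.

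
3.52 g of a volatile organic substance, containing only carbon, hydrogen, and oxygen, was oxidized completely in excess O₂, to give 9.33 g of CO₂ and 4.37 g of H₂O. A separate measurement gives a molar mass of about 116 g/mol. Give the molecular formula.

mol C = 9.33 g CO₂ ÷ 44.009 g/mol = 0.2120 mol
mol H = 2 × 4.37 g H₂O ÷ 18.015 g/mol = 0.4852 mol
mass O = 3.52 − (2.546 + 0.4890) = 0.4846 g → mol O = 0.4846 ÷ 15.999 = 0.03029 mol
Divide by the smallest (0.03029 mol): C 6.999, H 16.017, O 1.000
Empirical formula: C7H16O
Empirical-formula mass = 116.20 g/mol; 116 ÷ 116.20 ≈ 1, so the molecular formula is C7H16O.

C7H16O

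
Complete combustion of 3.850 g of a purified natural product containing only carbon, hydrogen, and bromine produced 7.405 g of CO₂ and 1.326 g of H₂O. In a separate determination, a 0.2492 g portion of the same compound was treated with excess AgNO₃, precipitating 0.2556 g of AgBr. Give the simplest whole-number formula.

mol C = 7.405 g CO₂ ÷ 44.009 g/mol = 0.16826 mol
mol H = 2 × 1.326 g H₂O ÷ 18.015 g/mol = 0.14721 mol
From the AgBr data: mol Br per gram of compound = (0.2556 ÷ 187.772) ÷ 0.2492 = 0.0054624 mol/g, so in the 3.850 g combustion sample mol Br = 0.021030 mol
Divide by the smallest (0.021030 mol): C 8.001, H 7.000, Br 1.000

C8H7Br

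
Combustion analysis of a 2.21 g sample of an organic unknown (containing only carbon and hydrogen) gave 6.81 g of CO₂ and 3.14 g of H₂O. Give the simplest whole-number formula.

mol C = 6.81 g CO₂ ÷ 44.009 g/mol = 0.1547 mol
mol H = 2 × 3.14 g H₂O ÷ 18.015 g/mol = 0.3486 mol
Divide by the smallest (0.1547 mol): C 1.000, H 2.253
Multiplying each by 4 gives whole numbers: C 4.00, H 9.01

C4H9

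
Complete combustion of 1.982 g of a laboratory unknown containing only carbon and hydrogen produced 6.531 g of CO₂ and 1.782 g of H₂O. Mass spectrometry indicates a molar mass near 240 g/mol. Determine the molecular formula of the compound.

mol C = 6.531 g CO₂ ÷ 44.009 g/mol = 0.14840 mol
mol H = 2 × 1.782 g H₂O ÷ 18.015 g/mol = 0.19784 mol
Divide by the smallest (0.14840 mol): C 1.000, H 1.333
Multiplying each by 3 gives whole numbers: C 3.00, H 4.00
Empirical formula: C3H4
Empirical-formula mass = 40.06 g/mol; 240 ÷ 40.06 ≈ 6, so the molecular formula is C18H24.

C18H24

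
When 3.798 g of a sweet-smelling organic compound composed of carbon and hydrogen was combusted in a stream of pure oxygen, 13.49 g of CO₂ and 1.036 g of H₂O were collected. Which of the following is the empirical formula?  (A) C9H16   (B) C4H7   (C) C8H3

mol C = 13.49 g CO₂ ÷ 44.009 g/mol = 0.30653 mol
mol H = 2 × 1.036 g H₂O ÷ 18.015 g/mol = 0.11502 mol
Divide by the smallest (0.11502 mol): C 2.665, H 1.000
Multiplying each by 3 gives whole numbers: C 8.00, H 3.00

(C) C8H3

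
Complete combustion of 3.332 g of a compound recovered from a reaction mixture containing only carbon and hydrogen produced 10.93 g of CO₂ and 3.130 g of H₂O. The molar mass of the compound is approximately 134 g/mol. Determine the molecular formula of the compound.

C10H14

mol C = 10.93 g CO₂ ÷ 44.009 g/mol = 0.24836 mol
mol H = 2 × 3.130 g H₂O ÷ 18.015 g/mol = 0.34749 mol
Divide by the smallest (0.24836 mol): C 1.000, H 1.399
Multiplying each by 5 gives whole numbers: C 5.00, H 7.00
Empirical formula: C5H7
Empirical-formula mass = 67.11 g/mol; 134 ÷ 67.11 ≈ 2, so the molecular formula is C10H14.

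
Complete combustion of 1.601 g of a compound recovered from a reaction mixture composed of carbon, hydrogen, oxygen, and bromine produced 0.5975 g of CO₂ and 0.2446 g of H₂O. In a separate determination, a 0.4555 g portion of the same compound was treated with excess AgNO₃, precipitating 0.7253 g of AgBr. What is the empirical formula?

C2H4Br2O3

mol C = 0.5975 g CO₂ ÷ 44.009 g/mol = 0.013577 mol
mol H = 2 × 0.2446 g H₂O ÷ 18.015 g/mol = 0.027155 mol
From the AgBr data: mol Br per gram of compound = (0.7253 ÷ 187.772) ÷ 0.4555 = 0.0084801 mol/g, so in the 1.601 g combustion sample mol Br = 0.013577 mol
mass O = 1.601 − (0.16307 + 0.027372 + 1.0848) = 0.32574 g → mol O = 0.32574 ÷ 15.999 = 0.020360 mol
Divide by the smallest (0.013577 mol): C 1.000, H 2.000, Br 1.000, O 1.500
Multiplying each by 2 gives whole numbers: C 2.00, H 4.00, Br 2.00, O 3.00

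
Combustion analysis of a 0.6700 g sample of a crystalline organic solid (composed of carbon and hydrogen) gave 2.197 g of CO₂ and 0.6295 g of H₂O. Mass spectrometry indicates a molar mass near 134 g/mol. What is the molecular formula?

mol C = 2.197 g CO₂ ÷ 44.009 g/mol = 0.049922 mol
mol H = 2 × 0.6295 g H₂O ÷ 18.015 g/mol = 0.069886 mol
Divide by the smallest (0.049922 mol): C 1.000, H 1.400
Multiplying each by 5 gives whole numbers: C 5.00, H 7.00
Empirical formula: C5H7
Empirical-formula mass = 67.11 g/mol; 134 ÷ 67.11 ≈ 2, so the molecular formula is C10H14.

C10H14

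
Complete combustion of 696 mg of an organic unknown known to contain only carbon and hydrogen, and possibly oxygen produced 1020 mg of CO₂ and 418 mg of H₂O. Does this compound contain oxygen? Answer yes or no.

yes

mol C = 1.02 g CO₂ ÷ 44.009 g/mol = 0.02318 mol
mol H = 2 × 0.418 g H₂O ÷ 18.015 g/mol = 0.04641 mol
C and H account for only 0.3252 g of the 0.696 g sample; the remaining 0.3708 g must be oxygen.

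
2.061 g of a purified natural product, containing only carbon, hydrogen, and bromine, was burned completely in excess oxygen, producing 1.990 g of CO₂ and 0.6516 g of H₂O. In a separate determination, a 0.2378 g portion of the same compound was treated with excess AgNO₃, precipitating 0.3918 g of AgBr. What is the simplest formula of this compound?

mol C = 1.990 g CO₂ ÷ 44.009 g/mol = 0.045218 mol
mol H = 2 × 0.6516 g H₂O ÷ 18.015 g/mol = 0.072340 mol
From the AgBr data: mol Br per gram of compound = (0.3918 ÷ 187.772) ÷ 0.2378 = 0.0087745 mol/g, so in the 2.061 g combustion sample mol Br = 0.018084 mol
Divide by the smallest (0.018084 mol): C 2.500, H 4.000, Br 1.000
Multiplying each by 2 gives whole numbers: C 5.00, H 8.00, Br 2.00

C5H8Br2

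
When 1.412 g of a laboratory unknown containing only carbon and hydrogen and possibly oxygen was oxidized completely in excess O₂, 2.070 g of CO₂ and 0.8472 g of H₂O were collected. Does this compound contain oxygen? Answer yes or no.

mol C = 2.070 g CO₂ ÷ 44.009 g/mol = 0.047036 mol
mol H = 2 × 0.8472 g H₂O ÷ 18.015 g/mol = 0.094055 mol
C and H account for only 0.65975 g of the 1.412 g sample; the remaining 0.75225 g must be oxygen.

yes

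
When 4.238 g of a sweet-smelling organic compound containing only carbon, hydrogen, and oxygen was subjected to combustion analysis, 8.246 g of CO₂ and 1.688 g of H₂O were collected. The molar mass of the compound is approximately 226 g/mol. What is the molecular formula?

mol C = 8.246 g CO₂ ÷ 44.009 g/mol = 0.18737 mol
mol H = 2 × 1.688 g H₂O ÷ 18.015 g/mol = 0.18740 mol
mass O = 4.238 − (2.2505 + 0.18890) = 1.7986 g → mol O = 1.7986 ÷ 15.999 = 0.11242 mol
Divide by the smallest (0.11242 mol): C 1.667, H 1.667, O 1.000
Multiplying each by 3 gives whole numbers: C 5.00, H 5.00, O 3.00
Empirical formula: C5H5O3
Empirical-formula mass = 113.09 g/mol; 226 ÷ 113.09 ≈ 2, so the molecular formula is C10H10O6.

C10H10O6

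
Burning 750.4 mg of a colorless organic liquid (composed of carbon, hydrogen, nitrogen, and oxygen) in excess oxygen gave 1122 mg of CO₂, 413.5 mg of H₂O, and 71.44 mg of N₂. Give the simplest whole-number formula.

mol C = 1.122 g CO₂ ÷ 44.009 g/mol = 0.025495 mol
mol H = 2 × 0.4135 g H₂O ÷ 18.015 g/mol = 0.045906 mol
mol N = 2 × 0.07144 g N₂ ÷ 28.014 g/mol = 0.0051003 mol
mass O = 0.7504 − (0.30622 + 0.046273 + 0.071440) = 0.32647 g → mol O = 0.32647 ÷ 15.999 = 0.020406 mol
Divide by the smallest (0.0051003 mol): C 4.999, H 9.001, N 1.000, O 4.001

C5H9NO4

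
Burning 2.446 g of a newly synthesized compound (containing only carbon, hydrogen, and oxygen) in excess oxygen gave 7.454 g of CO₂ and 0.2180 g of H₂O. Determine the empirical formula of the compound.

mol C = 7.454 g CO₂ ÷ 44.009 g/mol = 0.16937 mol
mol H = 2 × 0.2180 g H₂O ÷ 18.015 g/mol = 0.024202 mol
mass O = 2.446 − (2.0344 + 0.024396) = 0.38725 g → mol O = 0.38725 ÷ 15.999 = 0.024205 mol
Divide by the smallest (0.024202 mol): C 6.998, H 1.000, O 1.000

C7HO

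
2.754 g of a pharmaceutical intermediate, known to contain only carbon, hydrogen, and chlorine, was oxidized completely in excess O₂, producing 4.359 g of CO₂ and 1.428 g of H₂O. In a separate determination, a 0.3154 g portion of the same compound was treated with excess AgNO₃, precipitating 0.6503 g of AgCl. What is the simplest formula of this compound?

mol C = 4.359 g CO₂ ÷ 44.009 g/mol = 0.099048 mol
mol H = 2 × 1.428 g H₂O ÷ 18.015 g/mol = 0.15853 mol
From the AgCl data: mol Cl per gram of compound = (0.6503 ÷ 143.318) ÷ 0.3154 = 0.014386 mol/g, so in the 2.754 g combustion sample mol Cl = 0.039620 mol
Divide by the smallest (0.039620 mol): C 2.500, H 4.001, Cl 1.000
Multiplying each by 2 gives whole numbers: C 5.00, H 8.00, Cl 2.00

C5H8Cl2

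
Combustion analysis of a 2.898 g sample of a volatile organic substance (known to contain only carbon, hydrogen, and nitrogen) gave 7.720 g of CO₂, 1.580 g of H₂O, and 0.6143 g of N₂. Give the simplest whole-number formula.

C4H4N

mol C = 7.720 g CO₂ ÷ 44.009 g/mol = 0.17542 mol
mol H = 2 × 1.580 g H₂O ÷ 18.015 g/mol = 0.17541 mol
mol N = 2 × 0.6143 g N₂ ÷ 28.014 g/mol = 0.043857 mol
Divide by the smallest (0.043857 mol): C 4.000, H 4.000, N 1.000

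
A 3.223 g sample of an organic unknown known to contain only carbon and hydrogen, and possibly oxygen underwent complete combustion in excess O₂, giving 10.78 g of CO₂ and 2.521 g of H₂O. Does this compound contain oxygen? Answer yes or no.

no

mol C = 10.78 g CO₂ ÷ 44.009 g/mol = 0.24495 mol
mol H = 2 × 2.521 g H₂O ÷ 18.015 g/mol = 0.27988 mol
C and H together account for 3.2242 g — essentially the entire 3.223 g sample — so the compound contains no oxygen.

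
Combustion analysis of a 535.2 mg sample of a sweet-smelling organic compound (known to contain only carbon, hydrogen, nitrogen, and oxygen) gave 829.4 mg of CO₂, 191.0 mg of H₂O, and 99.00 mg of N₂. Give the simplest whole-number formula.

mol C = 0.8294 g CO₂ ÷ 44.009 g/mol = 0.018846 mol
mol H = 2 × 0.1910 g H₂O ÷ 18.015 g/mol = 0.021205 mol
mol N = 2 × 0.09900 g N₂ ÷ 28.014 g/mol = 0.0070679 mol
mass O = 0.5352 − (0.22636 + 0.021374 + 0.099000) = 0.18846 g → mol O = 0.18846 ÷ 15.999 = 0.011780 mol
Divide by the smallest (0.0070679 mol): C 2.666, H 3.000, N 1.000, O 1.667
Multiplying each by 3 gives whole numbers: C 8.00, H 9.00, N 3.00, O 5.00

C8H9N3O5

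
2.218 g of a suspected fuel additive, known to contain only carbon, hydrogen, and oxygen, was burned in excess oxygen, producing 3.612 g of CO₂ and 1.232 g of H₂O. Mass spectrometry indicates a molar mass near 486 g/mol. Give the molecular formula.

mol C = 3.612 g CO₂ ÷ 44.009 g/mol = 0.082074 mol
mol H = 2 × 1.232 g H₂O ÷ 18.015 g/mol = 0.13677 mol
mass O = 2.218 − (0.98579 + 0.13787) = 1.0943 g → mol O = 1.0943 ÷ 15.999 = 0.068400 mol
Divide by the smallest (0.068400 mol): C 1.200, H 2.000, O 1.000
Multiplying each by 5 gives whole numbers: C 6.00, H 10.00, O 5.00
Empirical formula: C6H10O5
Empirical-formula mass = 162.14 g/mol; 486 ÷ 162.14 ≈ 3, so the molecular formula is C18H30O15.

C18H30O15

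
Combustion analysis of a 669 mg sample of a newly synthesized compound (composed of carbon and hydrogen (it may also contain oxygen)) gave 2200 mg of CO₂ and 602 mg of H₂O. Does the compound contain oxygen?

no

mol C = 2.20 g CO₂ ÷ 44.009 g/mol = 0.04999 mol
mol H = 2 × 0.602 g H₂O ÷ 18.015 g/mol = 0.06683 mol
C and H together account for 0.6678 g — essentially the entire 0.669 g sample — so the compound contains no oxygen.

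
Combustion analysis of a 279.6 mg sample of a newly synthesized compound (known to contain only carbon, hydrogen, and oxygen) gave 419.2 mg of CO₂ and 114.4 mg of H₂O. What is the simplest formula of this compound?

mol C = 0.4192 g CO₂ ÷ 44.009 g/mol = 0.0095253 mol
mol H = 2 × 0.1144 g H₂O ÷ 18.015 g/mol = 0.012701 mol
mass O = 0.2796 − (0.11441 + 0.012802) = 0.15239 g → mol O = 0.15239 ÷ 15.999 = 0.0095249 mol
Divide by the smallest (0.0095249 mol): C 1.000, H 1.333, O 1.000
Multiplying each by 3 gives whole numbers: C 3.00, H 4.00, O 3.00

C3H4O3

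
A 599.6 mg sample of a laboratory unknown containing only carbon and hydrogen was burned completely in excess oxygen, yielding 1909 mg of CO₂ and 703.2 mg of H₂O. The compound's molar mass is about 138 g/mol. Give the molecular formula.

mol C = 1.909 g CO₂ ÷ 44.009 g/mol = 0.043377 mol
mol H = 2 × 0.7032 g H₂O ÷ 18.015 g/mol = 0.078068 mol
Divide by the smallest (0.043377 mol): C 1.000, H 1.800
Multiplying each by 5 gives whole numbers: C 5.00, H 9.00
Empirical formula: C5H9
Empirical-formula mass = 69.13 g/mol; 138 ÷ 69.13 ≈ 2, so the molecular formula is C10H18.

C10H18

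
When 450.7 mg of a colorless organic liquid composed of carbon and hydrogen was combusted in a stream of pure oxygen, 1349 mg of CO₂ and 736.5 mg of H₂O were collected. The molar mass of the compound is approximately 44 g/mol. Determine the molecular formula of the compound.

C3H8

mol C = 1.349 g CO₂ ÷ 44.009 g/mol = 0.030653 mol
mol H = 2 × 0.7365 g H₂O ÷ 18.015 g/mol = 0.081765 mol
Divide by the smallest (0.030653 mol): C 1.000, H 2.667
Multiplying each by 3 gives whole numbers: C 3.00, H 8.00
Empirical formula: C3H8
Empirical-formula mass = 44.10 g/mol; 44 ÷ 44.10 ≈ 1, so the molecular formula is C3H8.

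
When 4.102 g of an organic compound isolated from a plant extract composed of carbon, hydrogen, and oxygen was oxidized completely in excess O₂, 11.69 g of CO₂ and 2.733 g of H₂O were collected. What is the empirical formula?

C7H8O

mol C = 11.69 g CO₂ ÷ 44.009 g/mol = 0.26563 mol
mol H = 2 × 2.733 g H₂O ÷ 18.015 g/mol = 0.30341 mol
mass O = 4.102 − (3.1905 + 0.30584) = 0.60571 g → mol O = 0.60571 ÷ 15.999 = 0.037859 mol
Divide by the smallest (0.037859 mol): C 7.016, H 8.014, O 1.000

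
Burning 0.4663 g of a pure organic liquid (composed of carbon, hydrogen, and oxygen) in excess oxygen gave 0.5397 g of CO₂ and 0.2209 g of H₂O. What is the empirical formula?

C2H4O3

mol C = 0.5397 g CO₂ ÷ 44.009 g/mol = 0.012263 mol
mol H = 2 × 0.2209 g H₂O ÷ 18.015 g/mol = 0.024524 mol
mass O = 0.4663 − (0.14730 + 0.024720) = 0.29428 g → mol O = 0.29428 ÷ 15.999 = 0.018394 mol
Divide by the smallest (0.012263 mol): C 1.000, H 2.000, O 1.500
Multiplying each by 2 gives whole numbers: C 2.00, H 4.00, O 3.00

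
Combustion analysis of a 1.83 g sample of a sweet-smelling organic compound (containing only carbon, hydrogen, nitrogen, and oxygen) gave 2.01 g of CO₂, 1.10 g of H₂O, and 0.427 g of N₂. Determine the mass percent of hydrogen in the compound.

6.7%

mol C = 2.01 g CO₂ ÷ 44.009 g/mol = 0.04567 mol
mol H = 2 × 1.10 g H₂O ÷ 18.015 g/mol = 0.1221 mol
mol N = 2 × 0.427 g N₂ ÷ 28.014 g/mol = 0.03048 mol
mass O = 1.83 − (0.5486 + 0.1231 + 0.4270) = 0.7313 g → mol O = 0.7313 ÷ 15.999 = 0.04571 mol
mass % H = 0.1231 g ÷ 1.83 g × 100%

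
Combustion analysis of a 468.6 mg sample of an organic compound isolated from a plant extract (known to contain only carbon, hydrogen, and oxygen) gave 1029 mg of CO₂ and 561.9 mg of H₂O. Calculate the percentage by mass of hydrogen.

13.42%

mol C = 1.029 g CO₂ ÷ 44.009 g/mol = 0.023382 mol
mol H = 2 × 0.5619 g H₂O ÷ 18.015 g/mol = 0.062381 mol
mass O = 0.4686 − (0.28084 + 0.062880) = 0.12488 g → mol O = 0.12488 ÷ 15.999 = 0.0078057 mol
mass % H = 0.062880 g ÷ 0.4686 g × 100%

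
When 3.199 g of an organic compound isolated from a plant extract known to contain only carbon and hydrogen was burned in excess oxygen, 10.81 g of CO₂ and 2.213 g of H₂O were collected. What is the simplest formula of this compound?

mol C = 10.81 g CO₂ ÷ 44.009 g/mol = 0.24563 mol
mol H = 2 × 2.213 g H₂O ÷ 18.015 g/mol = 0.24568 mol
Divide by the smallest (0.24563 mol): C 1.000, H 1.000

CH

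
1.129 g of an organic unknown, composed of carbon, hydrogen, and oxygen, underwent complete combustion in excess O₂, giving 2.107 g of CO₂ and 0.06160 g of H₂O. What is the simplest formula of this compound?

mol C = 2.107 g CO₂ ÷ 44.009 g/mol = 0.047877 mol
mol H = 2 × 0.06160 g H₂O ÷ 18.015 g/mol = 0.0068387 mol
mass O = 1.129 − (0.57505 + 0.0068935) = 0.54706 g → mol O = 0.54706 ÷ 15.999 = 0.034193 mol
Divide by the smallest (0.0068387 mol): C 7.001, H 1.000, O 5.000

C7HO5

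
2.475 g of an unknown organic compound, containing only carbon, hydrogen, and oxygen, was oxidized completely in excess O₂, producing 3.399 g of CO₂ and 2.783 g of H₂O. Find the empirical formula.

mol C = 3.399 g CO₂ ÷ 44.009 g/mol = 0.077234 mol
mol H = 2 × 2.783 g H₂O ÷ 18.015 g/mol = 0.30896 mol
mass O = 2.475 − (0.92766 + 0.31144) = 1.2359 g → mol O = 1.2359 ÷ 15.999 = 0.077249 mol
Divide by the smallest (0.077234 mol): C 1.000, H 4.000, O 1.000

CH4O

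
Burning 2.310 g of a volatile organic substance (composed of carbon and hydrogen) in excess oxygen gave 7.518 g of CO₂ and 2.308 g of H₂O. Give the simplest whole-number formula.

C2H3

mol C = 7.518 g CO₂ ÷ 44.009 g/mol = 0.17083 mol
mol H = 2 × 2.308 g H₂O ÷ 18.015 g/mol = 0.25623 mol
Divide by the smallest (0.17083 mol): C 1.000, H 1.500
Multiplying each by 2 gives whole numbers: C 2.00, H 3.00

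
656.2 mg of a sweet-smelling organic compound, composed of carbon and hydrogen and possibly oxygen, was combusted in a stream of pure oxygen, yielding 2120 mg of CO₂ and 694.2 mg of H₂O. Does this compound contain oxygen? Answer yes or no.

no

mol C = 2.120 g CO₂ ÷ 44.009 g/mol = 0.048172 mol
mol H = 2 × 0.6942 g H₂O ÷ 18.015 g/mol = 0.077069 mol
C and H together account for 0.65628 g — essentially the entire 0.6562 g sample — so the compound contains no oxygen.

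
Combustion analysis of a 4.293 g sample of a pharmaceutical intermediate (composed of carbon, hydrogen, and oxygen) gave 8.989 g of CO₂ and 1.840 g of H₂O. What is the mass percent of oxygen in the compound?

mol C = 8.989 g CO₂ ÷ 44.009 g/mol = 0.20425 mol
mol H = 2 × 1.840 g H₂O ÷ 18.015 g/mol = 0.20427 mol
mass O = 4.293 − (2.4533 + 0.20591) = 1.6338 g → mol O = 1.6338 ÷ 15.999 = 0.10212 mol
mass % O = 1.6338 g ÷ 4.293 g × 100%

38.06%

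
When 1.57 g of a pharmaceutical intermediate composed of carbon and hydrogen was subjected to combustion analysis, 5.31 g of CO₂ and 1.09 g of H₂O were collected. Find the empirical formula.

CH

mol C = 5.31 g CO₂ ÷ 44.009 g/mol = 0.1207 mol
mol H = 2 × 1.09 g H₂O ÷ 18.015 g/mol = 0.1210 mol
Divide by the smallest (0.1207 mol): C 1.000, H 1.003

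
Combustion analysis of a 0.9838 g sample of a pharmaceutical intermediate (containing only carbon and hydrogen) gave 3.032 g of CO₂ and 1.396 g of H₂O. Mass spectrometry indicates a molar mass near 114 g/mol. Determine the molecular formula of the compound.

mol C = 3.032 g CO₂ ÷ 44.009 g/mol = 0.068895 mol
mol H = 2 × 1.396 g H₂O ÷ 18.015 g/mol = 0.15498 mol
Divide by the smallest (0.068895 mol): C 1.000, H 2.250
Multiplying each by 4 gives whole numbers: C 4.00, H 9.00
Empirical formula: C4H9
Empirical-formula mass = 57.12 g/mol; 114 ÷ 57.12 ≈ 2, so the molecular formula is C8H18.

C8H18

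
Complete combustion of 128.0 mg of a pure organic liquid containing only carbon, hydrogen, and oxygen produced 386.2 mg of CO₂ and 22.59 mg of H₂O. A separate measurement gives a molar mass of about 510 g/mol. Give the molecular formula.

C35H10O5

mol C = 0.3862 g CO₂ ÷ 44.009 g/mol = 0.0087755 mol
mol H = 2 × 0.02259 g H₂O ÷ 18.015 g/mol = 0.0025079 mol
mass O = 0.1280 − (0.10540 + 0.0025280) = 0.020070 g → mol O = 0.020070 ÷ 15.999 = 0.0012544 mol
Divide by the smallest (0.0012544 mol): C 6.996, H 1.999, O 1.000
Empirical formula: C7H2O
Empirical-formula mass = 102.09 g/mol; 510 ÷ 102.09 ≈ 5, so the molecular formula is C35H10O5.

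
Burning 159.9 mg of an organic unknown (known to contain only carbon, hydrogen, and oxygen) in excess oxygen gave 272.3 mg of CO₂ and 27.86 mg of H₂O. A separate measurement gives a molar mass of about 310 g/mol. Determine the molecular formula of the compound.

C12H6O10

mol C = 0.2723 g CO₂ ÷ 44.009 g/mol = 0.0061874 mol
mol H = 2 × 0.02786 g H₂O ÷ 18.015 g/mol = 0.0030930 mol
mass O = 0.1599 − (0.074317 + 0.0031177) = 0.082466 g → mol O = 0.082466 ÷ 15.999 = 0.0051544 mol
Divide by the smallest (0.0030930 mol): C 2.000, H 1.000, O 1.666
Multiplying each by 3 gives whole numbers: C 6.00, H 3.00, O 5.00
Empirical formula: C6H3O5
Empirical-formula mass = 155.09 g/mol; 310 ÷ 155.09 ≈ 2, so the molecular formula is C12H6O10.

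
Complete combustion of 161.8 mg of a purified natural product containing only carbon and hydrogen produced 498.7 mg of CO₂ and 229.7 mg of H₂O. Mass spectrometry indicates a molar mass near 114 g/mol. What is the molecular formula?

C8H18

mol C = 0.4987 g CO₂ ÷ 44.009 g/mol = 0.011332 mol
mol H = 2 × 0.2297 g H₂O ÷ 18.015 g/mol = 0.025501 mol
Divide by the smallest (0.011332 mol): C 1.000, H 2.250
Multiplying each by 4 gives whole numbers: C 4.00, H 9.00
Empirical formula: C4H9
Empirical-formula mass = 57.12 g/mol; 114 ÷ 57.12 ≈ 2, so the molecular formula is C8H18.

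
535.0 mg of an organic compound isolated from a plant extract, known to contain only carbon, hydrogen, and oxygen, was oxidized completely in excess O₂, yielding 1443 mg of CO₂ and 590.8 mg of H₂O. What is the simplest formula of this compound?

mol C = 1.443 g CO₂ ÷ 44.009 g/mol = 0.032789 mol
mol H = 2 × 0.5908 g H₂O ÷ 18.015 g/mol = 0.065590 mol
mass O = 0.5350 − (0.39383 + 0.066115) = 0.075060 g → mol O = 0.075060 ÷ 15.999 = 0.0046915 mol
Divide by the smallest (0.0046915 mol): C 6.989, H 13.980, O 1.000

C7H14O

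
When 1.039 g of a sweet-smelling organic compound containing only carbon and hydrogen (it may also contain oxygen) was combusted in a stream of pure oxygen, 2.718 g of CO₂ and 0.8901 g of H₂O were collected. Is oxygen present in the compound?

mol C = 2.718 g CO₂ ÷ 44.009 g/mol = 0.061760 mol
mol H = 2 × 0.8901 g H₂O ÷ 18.015 g/mol = 0.098818 mol
C and H account for only 0.84141 g of the 1.039 g sample; the remaining 0.19759 g must be oxygen.

yes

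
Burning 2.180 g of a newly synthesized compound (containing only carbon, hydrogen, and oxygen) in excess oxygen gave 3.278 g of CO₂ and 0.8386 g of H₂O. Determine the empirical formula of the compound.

C4H5O4

mol C = 3.278 g CO₂ ÷ 44.009 g/mol = 0.074485 mol
mol H = 2 × 0.8386 g H₂O ÷ 18.015 g/mol = 0.093100 mol
mass O = 2.180 − (0.89464 + 0.093845) = 1.1915 g → mol O = 1.1915 ÷ 15.999 = 0.074475 mol
Divide by the smallest (0.074475 mol): C 1.000, H 1.250, O 1.000
Multiplying each by 4 gives whole numbers: C 4.00, H 5.00, O 4.00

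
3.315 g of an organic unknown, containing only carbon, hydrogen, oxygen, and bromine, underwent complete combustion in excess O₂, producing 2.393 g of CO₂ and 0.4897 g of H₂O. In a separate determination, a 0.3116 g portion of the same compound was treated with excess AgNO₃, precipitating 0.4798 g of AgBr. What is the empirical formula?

mol C = 2.393 g CO₂ ÷ 44.009 g/mol = 0.054375 mol
mol H = 2 × 0.4897 g H₂O ÷ 18.015 g/mol = 0.054366 mol
From the AgBr data: mol Br per gram of compound = (0.4798 ÷ 187.772) ÷ 0.3116 = 0.0082003 mol/g, so in the 3.315 g combustion sample mol Br = 0.027184 mol
mass O = 3.315 − (0.65310 + 0.054801 + 2.1721) = 0.43498 g → mol O = 0.43498 ÷ 15.999 = 0.027188 mol
Divide by the smallest (0.027184 mol): C 2.000, H 2.000, Br 1.000, O 1.000

C2H2BrO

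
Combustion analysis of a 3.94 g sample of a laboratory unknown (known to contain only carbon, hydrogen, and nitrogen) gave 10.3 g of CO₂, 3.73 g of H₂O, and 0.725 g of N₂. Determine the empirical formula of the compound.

mol C = 10.3 g CO₂ ÷ 44.009 g/mol = 0.2340 mol
mol H = 2 × 3.73 g H₂O ÷ 18.015 g/mol = 0.4141 mol
mol N = 2 × 0.725 g N₂ ÷ 28.014 g/mol = 0.05176 mol
Divide by the smallest (0.05176 mol): C 4.522, H 8.000, N 1.000
Multiplying each by 2 gives whole numbers: C 9.04, H 16.00, N 2.00

C9H16N2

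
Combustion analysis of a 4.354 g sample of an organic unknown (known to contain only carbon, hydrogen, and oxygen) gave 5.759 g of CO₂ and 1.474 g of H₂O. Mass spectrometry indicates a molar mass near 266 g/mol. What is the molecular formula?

mol C = 5.759 g CO₂ ÷ 44.009 g/mol = 0.13086 mol
mol H = 2 × 1.474 g H₂O ÷ 18.015 g/mol = 0.16364 mol
mass O = 4.354 − (1.5718 + 0.16495) = 2.6173 g → mol O = 2.6173 ÷ 15.999 = 0.16359 mol
Divide by the smallest (0.13086 mol): C 1.000, H 1.251, O 1.250
Multiplying each by 4 gives whole numbers: C 4.00, H 5.00, O 5.00
Empirical formula: C4H5O5
Empirical-formula mass = 133.08 g/mol; 266 ÷ 133.08 ≈ 2, so the molecular formula is C8H10O10.

C8H10O10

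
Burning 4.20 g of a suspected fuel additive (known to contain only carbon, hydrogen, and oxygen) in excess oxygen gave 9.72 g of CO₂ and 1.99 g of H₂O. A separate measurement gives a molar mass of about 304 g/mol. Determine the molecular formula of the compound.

C16H16O6

mol C = 9.72 g CO₂ ÷ 44.009 g/mol = 0.2209 mol
mol H = 2 × 1.99 g H₂O ÷ 18.015 g/mol = 0.2209 mol
mass O = 4.20 − (2.653 + 0.2227) = 1.325 g → mol O = 1.325 ÷ 15.999 = 0.08279 mol
Divide by the smallest (0.08279 mol): C 2.668, H 2.669, O 1.000
Multiplying each by 3 gives whole numbers: C 8.00, H 8.01, O 3.00
Empirical formula: C8H8O3
Empirical-formula mass = 152.15 g/mol; 304 ÷ 152.15 ≈ 2, so the molecular formula is C16H16O6.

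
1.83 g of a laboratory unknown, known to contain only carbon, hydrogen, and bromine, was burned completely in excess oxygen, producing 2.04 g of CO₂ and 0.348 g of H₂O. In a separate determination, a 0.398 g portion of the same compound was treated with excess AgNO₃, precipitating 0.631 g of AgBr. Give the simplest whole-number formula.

C6H5Br2

mol C = 2.04 g CO₂ ÷ 44.009 g/mol = 0.04635 mol
mol H = 2 × 0.348 g H₂O ÷ 18.015 g/mol = 0.03863 mol
From the AgBr data: mol Br per gram of compound = (0.631 ÷ 187.772) ÷ 0.398 = 0.008443 mol/g, so in the 1.83 g combustion sample mol Br = 0.01545 mol
Divide by the smallest (0.01545 mol): C 3.000, H 2.500, Br 1.000
Multiplying each by 2 gives whole numbers: C 6.00, H 5.00, Br 2.00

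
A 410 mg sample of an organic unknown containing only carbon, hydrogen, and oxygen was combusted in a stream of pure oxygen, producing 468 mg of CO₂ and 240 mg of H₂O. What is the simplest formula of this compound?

mol C = 0.468 g CO₂ ÷ 44.009 g/mol = 0.01063 mol
mol H = 2 × 0.240 g H₂O ÷ 18.015 g/mol = 0.02664 mol
mass O = 0.410 − (0.1277 + 0.02686) = 0.2554 g → mol O = 0.2554 ÷ 15.999 = 0.01596 mol
Divide by the smallest (0.01063 mol): C 1.000, H 2.506, O 1.501
Multiplying each by 2 gives whole numbers: C 2.00, H 5.01, O 3.00

C2H5O3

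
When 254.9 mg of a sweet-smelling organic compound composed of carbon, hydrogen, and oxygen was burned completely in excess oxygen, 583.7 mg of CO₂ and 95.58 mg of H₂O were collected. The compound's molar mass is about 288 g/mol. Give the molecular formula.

C15H12O6

mol C = 0.5837 g CO₂ ÷ 44.009 g/mol = 0.013263 mol
mol H = 2 × 0.09558 g H₂O ÷ 18.015 g/mol = 0.010611 mol
mass O = 0.2549 − (0.15930 + 0.010696) = 0.084900 g → mol O = 0.084900 ÷ 15.999 = 0.0053066 mol
Divide by the smallest (0.0053066 mol): C 2.499, H 2.000, O 1.000
Multiplying each by 2 gives whole numbers: C 5.00, H 4.00, O 2.00
Empirical formula: C5H4O2
Empirical-formula mass = 96.08 g/mol; 288 ÷ 96.08 ≈ 3, so the molecular formula is C15H12O6.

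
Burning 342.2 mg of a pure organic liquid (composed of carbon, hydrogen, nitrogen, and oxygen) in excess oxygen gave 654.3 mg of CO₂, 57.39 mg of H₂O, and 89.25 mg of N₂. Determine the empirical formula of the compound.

mol C = 0.6543 g CO₂ ÷ 44.009 g/mol = 0.014867 mol
mol H = 2 × 0.05739 g H₂O ÷ 18.015 g/mol = 0.0063714 mol
mol N = 2 × 0.08925 g N₂ ÷ 28.014 g/mol = 0.0063718 mol
mass O = 0.3422 − (0.17857 + 0.0064223 + 0.089250) = 0.067955 g → mol O = 0.067955 ÷ 15.999 = 0.0042475 mol
Divide by the smallest (0.0042475 mol): C 3.500, H 1.500, N 1.500, O 1.000
Multiplying each by 2 gives whole numbers: C 7.00, H 3.00, N 3.00, O 2.00

C7H3N3O2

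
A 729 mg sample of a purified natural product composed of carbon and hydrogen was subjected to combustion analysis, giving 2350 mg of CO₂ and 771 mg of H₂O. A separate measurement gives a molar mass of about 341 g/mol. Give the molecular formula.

C25H40

mol C = 2.35 g CO₂ ÷ 44.009 g/mol = 0.05340 mol
mol H = 2 × 0.771 g H₂O ÷ 18.015 g/mol = 0.08560 mol
Divide by the smallest (0.05340 mol): C 1.000, H 1.603
Multiplying each by 5 gives whole numbers: C 5.00, H 8.01
Empirical formula: C5H8
Empirical-formula mass = 68.12 g/mol; 341 ÷ 68.12 ≈ 5, so the molecular formula is C25H40.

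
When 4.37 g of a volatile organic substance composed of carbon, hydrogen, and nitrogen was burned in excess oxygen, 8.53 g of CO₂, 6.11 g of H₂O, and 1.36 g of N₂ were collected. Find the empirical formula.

mol C = 8.53 g CO₂ ÷ 44.009 g/mol = 0.1938 mol
mol H = 2 × 6.11 g H₂O ÷ 18.015 g/mol = 0.6783 mol
mol N = 2 × 1.36 g N₂ ÷ 28.014 g/mol = 0.09709 mol
Divide by the smallest (0.09709 mol): C 1.996, H 6.986, N 1.000

C2H7N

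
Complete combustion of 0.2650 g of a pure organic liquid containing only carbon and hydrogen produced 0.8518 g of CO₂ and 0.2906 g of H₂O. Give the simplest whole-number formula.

C3H5

mol C = 0.8518 g CO₂ ÷ 44.009 g/mol = 0.019355 mol
mol H = 2 × 0.2906 g H₂O ÷ 18.015 g/mol = 0.032262 mol
Divide by the smallest (0.019355 mol): C 1.000, H 1.667
Multiplying each by 3 gives whole numbers: C 3.00, H 5.00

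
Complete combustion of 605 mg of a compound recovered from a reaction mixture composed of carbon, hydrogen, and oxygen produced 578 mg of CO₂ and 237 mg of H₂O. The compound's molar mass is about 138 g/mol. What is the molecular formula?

C3H6O6

mol C = 0.578 g CO₂ ÷ 44.009 g/mol = 0.01313 mol
mol H = 2 × 0.237 g H₂O ÷ 18.015 g/mol = 0.02631 mol
mass O = 0.605 − (0.1577 + 0.02652) = 0.4207 g → mol O = 0.4207 ÷ 15.999 = 0.02630 mol
Divide by the smallest (0.01313 mol): C 1.000, H 2.003, O 2.002
Empirical formula: CH2O2
Empirical-formula mass = 46.02 g/mol; 138 ÷ 46.02 ≈ 3, so the molecular formula is C3H6O6.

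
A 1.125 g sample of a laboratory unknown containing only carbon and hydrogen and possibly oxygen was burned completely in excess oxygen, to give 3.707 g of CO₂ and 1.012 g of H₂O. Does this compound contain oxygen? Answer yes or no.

no

mol C = 3.707 g CO₂ ÷ 44.009 g/mol = 0.084233 mol
mol H = 2 × 1.012 g H₂O ÷ 18.015 g/mol = 0.11235 mol
C and H together account for 1.1250 g — essentially the entire 1.125 g sample — so the compound contains no oxygen.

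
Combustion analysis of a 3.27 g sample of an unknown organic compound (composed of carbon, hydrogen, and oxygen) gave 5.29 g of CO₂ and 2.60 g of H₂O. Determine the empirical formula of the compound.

C5H12O4

mol C = 5.29 g CO₂ ÷ 44.009 g/mol = 0.1202 mol
mol H = 2 × 2.60 g H₂O ÷ 18.015 g/mol = 0.2886 mol
mass O = 3.27 − (1.444 + 0.2910) = 1.535 g → mol O = 1.535 ÷ 15.999 = 0.09596 mol
Divide by the smallest (0.09596 mol): C 1.253, H 3.008, O 1.000
Multiplying each by 4 gives whole numbers: C 5.01, H 12.03, O 4.00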